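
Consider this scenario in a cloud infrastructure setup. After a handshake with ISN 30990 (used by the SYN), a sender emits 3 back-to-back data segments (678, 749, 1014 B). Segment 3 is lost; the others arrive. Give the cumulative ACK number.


SYN uses sequence number 30990; first data byte = ISN + 1 = 30991.
Segment 1: SEQ = 30991, len = 678 B, covers [30991, 31668]
Segment 2: SEQ = 31669, len = 749 B, covers [31669, 32417]
Segment 3: SEQ = 32418, len = 1014 B, covers [32418, 33431] [LOST]
In-order data received: bytes [30991, 32417] (segments 1..2).
Segment 3 missing -> gap begins at byte 32418.
Cumulative ACK = next expected in-order byte = 30991 + 678 + 749 = 32418

32418


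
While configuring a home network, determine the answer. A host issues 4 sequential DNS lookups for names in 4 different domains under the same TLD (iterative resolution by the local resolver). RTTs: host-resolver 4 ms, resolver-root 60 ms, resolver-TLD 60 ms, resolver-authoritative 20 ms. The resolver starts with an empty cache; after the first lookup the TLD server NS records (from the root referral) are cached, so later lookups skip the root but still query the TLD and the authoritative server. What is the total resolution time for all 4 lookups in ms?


Lookup 1 (cold cache): local + root + TLD + auth = 4 + 60 + 60 + 20 = 144 ms
Lookups 2..4 (TLD NS cached -> skip root; new domain -> still ask TLD and auth): local + TLD + auth = 4 + 60 + 20 = 84 ms each
Remaining 3 lookups: 3 * 84 = 252 ms
Total = 144 + 252 = 396 ms

396


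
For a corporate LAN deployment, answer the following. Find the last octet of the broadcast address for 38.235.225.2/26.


Given: IP = 38.235.225.2, prefix = /26
Host bits = 32 - 26 = 6
Network last octet = 2 AND mask = 0
Host part size = 2^6 - 1 = 63
Broadcast last octet = 0 OR 63 = 63

63


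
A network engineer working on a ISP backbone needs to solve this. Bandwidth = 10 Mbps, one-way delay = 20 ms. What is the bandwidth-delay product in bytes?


Given: bandwidth = 10 Mbps, delay = 20 ms
BDP in bits = 10 * 10^6 * 20 / 1000
BDP in bits = 200000
BDP in bytes = 200000 / 8 = 25000

25000


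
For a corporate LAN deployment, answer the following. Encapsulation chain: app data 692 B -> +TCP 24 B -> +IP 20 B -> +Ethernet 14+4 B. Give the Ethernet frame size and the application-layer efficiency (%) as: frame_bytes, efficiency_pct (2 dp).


TCP segment = 692 + 24 = 716 B
IP packet = 716 + 20 = 736 B
Ethernet frame = 736 + 14 + 4 = 754 B
Efficiency = app / frame = 692 / 754 = 0.917772 = 91.7772% -> 91.78% (2 dp)

754, 91.78


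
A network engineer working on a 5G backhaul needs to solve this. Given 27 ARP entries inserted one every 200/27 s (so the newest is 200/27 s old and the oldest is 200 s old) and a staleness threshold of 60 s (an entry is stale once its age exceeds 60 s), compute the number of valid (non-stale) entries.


Ages are k * 200/27 s for k = 1..27 (spacing = 7.4074 s).
Entry k is valid iff k * 200/27 <= 60 iff k <= 27 * 60 / 200 = 8.1000
n_valid = floor(8.1000) = 8
(n_stale = 27 - 8 = 19)

8


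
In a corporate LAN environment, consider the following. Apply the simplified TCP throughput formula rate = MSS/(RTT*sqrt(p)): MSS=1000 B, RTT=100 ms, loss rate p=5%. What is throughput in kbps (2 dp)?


Given: MSS = 1000 bytes, RTT = 100 ms, loss = 5%
RTT in seconds = 100 / 1000 = 0.1
Loss rate = 5% = 0.05
sqrt(loss) = sqrt(0.05) = 0.223606797750
Throughput (bytes/s) = 1000 / (0.1 * 0.223606797750) = 44721.3595
Throughput (kbps) = 44721.3595 * 8 / 1000 = 357.770876 -> 357.77 kbps (2 dp)

357.77


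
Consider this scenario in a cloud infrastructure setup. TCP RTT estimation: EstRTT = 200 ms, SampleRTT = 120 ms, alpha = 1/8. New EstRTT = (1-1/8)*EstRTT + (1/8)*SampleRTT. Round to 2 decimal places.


Given: EstRTT = 200 ms, SampleRTT = 120 ms, alpha = 1/8
New EstRTT = (1 - alpha) * EstRTT + alpha * SampleRTT
(7/8) * 200 = 175
(1/8) * 120 = 15
New EstRTT = 175 + 15 = 190 ms -> 190.00 ms (2 dp)

190.00


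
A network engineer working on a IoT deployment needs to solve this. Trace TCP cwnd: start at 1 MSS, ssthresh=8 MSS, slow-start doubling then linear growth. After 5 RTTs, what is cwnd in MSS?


RTT 0: cwnd = 1 MSS (initial)
RTT 1: cwnd = 2 MSS (slow start, doubled)
RTT 2: cwnd = 4 MSS (slow start, doubled)
RTT 3: cwnd = 8 MSS (slow start, doubled)
RTT 4: cwnd = 9 MSS (congestion avoidance, +1)
RTT 5: cwnd = 10 MSS (congestion avoidance, +1)

10


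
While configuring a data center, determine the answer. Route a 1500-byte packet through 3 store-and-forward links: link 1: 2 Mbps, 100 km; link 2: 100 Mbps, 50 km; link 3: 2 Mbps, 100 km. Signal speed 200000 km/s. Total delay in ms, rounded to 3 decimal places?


Packet = 1500 bytes = 12000 bits. Store-and-forward: sum (t_trans + t_prop) per link.
Link 1: t_trans = 12000/(2*10^6) s = 6.0000 ms; t_prop = 100/200000 s = 0.5000 ms; subtotal = 6.5000 ms
Link 2: t_trans = 12000/(100*10^6) s = 0.1200 ms; t_prop = 50/200000 s = 0.2500 ms; subtotal = 0.3700 ms
Link 3: t_trans = 12000/(2*10^6) s = 6.0000 ms; t_prop = 100/200000 s = 0.5000 ms; subtotal = 6.5000 ms
End-to-end = 6.5000 + 0.3700 + 6.5000 = 13.3700 ms -> 13.370 ms (3 dp)

13.370


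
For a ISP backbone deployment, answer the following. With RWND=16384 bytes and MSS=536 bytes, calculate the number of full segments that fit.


Given: RWND = 16384 bytes, MSS = 536 bytes
Full segments = floor(RWND / MSS)
Full segments = floor(16384 / 536)
Full segments = floor(30.5672) = 30

30


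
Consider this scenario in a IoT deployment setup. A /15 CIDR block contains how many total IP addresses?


Given: CIDR prefix /15
Host bits = 32 - 15 = 17
Total addresses = 2^17 = 131072

131072


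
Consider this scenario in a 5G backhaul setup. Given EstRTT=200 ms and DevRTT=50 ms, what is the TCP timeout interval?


Given: EstRTT = 200 ms, DevRTT = 50 ms
Timeout = EstRTT + 4 * DevRTT
4 * DevRTT = 4 * 50 = 200
Timeout = 200 + 200 = 400 ms

400


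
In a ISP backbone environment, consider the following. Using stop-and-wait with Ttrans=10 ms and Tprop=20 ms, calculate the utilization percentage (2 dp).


Given: Ttrans = 10 ms, Tprop = 20 ms
RTT = 2 * Tprop = 2 * 20 = 40 ms
U = Ttrans / (Ttrans + RTT)
U = 10 / (10 + 40)
U = 10 / 50 = 0.2
U% = 20.00%

20.00


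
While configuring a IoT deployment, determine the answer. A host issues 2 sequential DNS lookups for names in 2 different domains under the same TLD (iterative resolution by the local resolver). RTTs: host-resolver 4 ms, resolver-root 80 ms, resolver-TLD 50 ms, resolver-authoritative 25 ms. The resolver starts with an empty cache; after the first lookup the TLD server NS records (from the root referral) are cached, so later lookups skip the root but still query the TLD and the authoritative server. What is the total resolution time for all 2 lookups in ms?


Lookup 1 (cold cache): local + root + TLD + auth = 4 + 80 + 50 + 25 = 159 ms
Lookups 2..2 (TLD NS cached -> skip root; new domain -> still ask TLD and auth): local + TLD + auth = 4 + 50 + 25 = 79 ms each
Remaining 1 lookups: 1 * 79 = 79 ms
Total = 159 + 79 = 238 ms

238


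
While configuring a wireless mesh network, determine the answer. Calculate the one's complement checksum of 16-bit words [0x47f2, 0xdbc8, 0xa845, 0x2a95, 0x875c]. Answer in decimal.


Given words: [0x47f2, 0xdbc8, 0xa845, 0x2a95, 0x875c]
Step 1: Sum all words
Raw sum = 18418 + 56264 + 43077 + 10901 + 34652 = 163312
Step 2: Fold carry: (32240 + 2) = 32242
One's complement = ~32242 & 0xFFFF = 33293

33293


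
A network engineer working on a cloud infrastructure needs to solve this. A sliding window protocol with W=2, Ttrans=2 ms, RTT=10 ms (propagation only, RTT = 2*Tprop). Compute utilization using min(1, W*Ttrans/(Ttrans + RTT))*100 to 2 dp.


Given: W = 2, Ttrans = 2 ms, RTT = 10 ms (= 2 * Tprop, Tprop = 5 ms)
Cycle time = Ttrans + RTT = 2 + 10 = 12 ms (first packet sent until its ACK returns)
W * Ttrans = 2 * 2 = 4 ms of sending per cycle
W * Ttrans / (Ttrans + RTT) = 4 / 12 = 0.333333
U = min(1, 0.333333) = 0.333333
U% = 33.33%

33.33


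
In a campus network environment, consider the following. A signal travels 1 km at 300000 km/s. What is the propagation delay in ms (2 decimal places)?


Given: distance = 1 km, speed = 300000 km/s
Delay = distance / speed = 1 / 300000 seconds
Delay in ms = 1 * 1000 / 300000
Delay = 0.0033 ms
Rounded to 2 dp = 0.00 ms

0.00


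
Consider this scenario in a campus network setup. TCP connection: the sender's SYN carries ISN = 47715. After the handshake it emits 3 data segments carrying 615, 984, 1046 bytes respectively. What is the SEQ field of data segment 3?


The SYN occupies sequence number ISN = 47715, so the first data byte is ISN + 1 = 47716.
SEQ of data segment i = (ISN + 1) + sum of payload sizes of segments 1..i-1.
Segment 1: SEQ = 47716, payload = 615 bytes
Segment 2: SEQ = 48331, payload = 984 bytes
Segment 3: SEQ = 49315, payload = 1046 bytes
SEQ of segment 3 = 47716 + 615 + 984 = 49315

49315


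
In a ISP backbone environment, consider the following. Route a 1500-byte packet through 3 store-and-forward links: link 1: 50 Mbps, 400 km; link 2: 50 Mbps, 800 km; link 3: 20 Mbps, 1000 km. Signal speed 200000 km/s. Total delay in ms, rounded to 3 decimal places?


Packet = 1500 bytes = 12000 bits. Store-and-forward: sum (t_trans + t_prop) per link.
Link 1: t_trans = 12000/(50*10^6) s = 0.2400 ms; t_prop = 400/200000 s = 2.0000 ms; subtotal = 2.2400 ms
Link 2: t_trans = 12000/(50*10^6) s = 0.2400 ms; t_prop = 800/200000 s = 4.0000 ms; subtotal = 4.2400 ms
Link 3: t_trans = 12000/(20*10^6) s = 0.6000 ms; t_prop = 1000/200000 s = 5.0000 ms; subtotal = 5.6000 ms
End-to-end = 2.2400 + 4.2400 + 5.6000 = 12.0800 ms -> 12.080 ms (3 dp)

12.080


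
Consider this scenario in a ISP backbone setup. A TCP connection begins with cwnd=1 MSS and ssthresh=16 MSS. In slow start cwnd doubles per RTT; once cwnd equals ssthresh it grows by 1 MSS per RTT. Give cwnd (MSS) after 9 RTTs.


RTT 0: cwnd = 1 MSS (initial)
RTT 1: cwnd = 2 MSS (slow start, doubled)
RTT 2: cwnd = 4 MSS (slow start, doubled)
RTT 3: cwnd = 8 MSS (slow start, doubled)
RTT 4: cwnd = 16 MSS (slow start, doubled)
RTT 5: cwnd = 17 MSS (congestion avoidance, +1)
RTT 6: cwnd = 18 MSS (congestion avoidance, +1)
RTT 7: cwnd = 19 MSS (congestion avoidance, +1)
RTT 8: cwnd = 20 MSS (congestion avoidance, +1)
RTT 9: cwnd = 21 MSS (congestion avoidance, +1)

21


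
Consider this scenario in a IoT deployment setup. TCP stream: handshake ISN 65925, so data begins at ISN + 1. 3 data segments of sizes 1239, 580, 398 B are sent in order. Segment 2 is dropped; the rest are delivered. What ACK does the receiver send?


SYN uses sequence number 65925; first data byte = ISN + 1 = 65926.
Segment 1: SEQ = 65926, len = 1239 B, covers [65926, 67164]
Segment 2: SEQ = 67165, len = 580 B, covers [67165, 67744] [LOST]
Segment 3: SEQ = 67745, len = 398 B, covers [67745, 68142]
In-order data received: bytes [65926, 67164] (segments 1..1).
Segment 2 missing -> gap begins at byte 67165; later segments buffered out of order.
Cumulative ACK = next expected in-order byte = 65926 + 1239 = 67165

67165


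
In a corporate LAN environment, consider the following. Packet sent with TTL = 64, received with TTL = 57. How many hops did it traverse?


Given: initial TTL = 64, received TTL = 57
Hops = initial TTL - received TTL
Hops = 64 - 57 = 7

7


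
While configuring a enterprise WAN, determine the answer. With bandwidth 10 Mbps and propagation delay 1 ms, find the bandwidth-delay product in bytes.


Given: bandwidth = 10 Mbps, delay = 1 ms
BDP in bits = 10 * 10^6 * 1 / 1000
BDP in bits = 10000
BDP in bytes = 10000 / 8 = 1250

1250


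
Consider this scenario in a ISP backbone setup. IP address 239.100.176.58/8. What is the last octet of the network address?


Given: IP = 239.100.176.58, prefix = /8
Subnet mask = 255.0.0.0
Last octet of IP: 58
Last octet of mask: 0
Network last octet = 58 AND 0 = 0

0


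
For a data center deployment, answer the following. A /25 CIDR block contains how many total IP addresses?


Given: CIDR prefix /25
Host bits = 32 - 25 = 7
Total addresses = 2^7 = 128

128


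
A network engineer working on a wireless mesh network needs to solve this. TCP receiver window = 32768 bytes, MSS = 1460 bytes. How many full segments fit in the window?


Given: RWND = 32768 bytes, MSS = 1460 bytes
Full segments = floor(RWND / MSS)
Full segments = floor(32768 / 1460)
Full segments = floor(22.4438) = 22

22


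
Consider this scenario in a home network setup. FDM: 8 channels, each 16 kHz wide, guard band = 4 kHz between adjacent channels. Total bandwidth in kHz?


Given: 8 channels, 16 kHz each, guard = 4 kHz
Channel bandwidth = 8 * 16 = 128 kHz
Guard bands = 7 gaps * 4 kHz = 28 kHz
Total = 128 + 28 = 156 kHz

156


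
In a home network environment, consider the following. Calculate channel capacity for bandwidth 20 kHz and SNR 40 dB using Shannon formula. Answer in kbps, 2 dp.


Given: B = 20 kHz, SNR = 40 dB
SNR linear = 10^(40/10) = 10000
1 + SNR = 10001
log2(10001) = 13.2878566418
C = 20 * 1000 * 13.2878566418 = 265757.1328 bps
C = 265.757133 kbps -> 265.76 kbps (2 dp)

265.76


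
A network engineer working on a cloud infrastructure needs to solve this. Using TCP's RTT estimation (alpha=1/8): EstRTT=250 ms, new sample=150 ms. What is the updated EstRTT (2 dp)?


Given: EstRTT = 250 ms, SampleRTT = 150 ms, alpha = 1/8
New EstRTT = (1 - alpha) * EstRTT + alpha * SampleRTT
(7/8) * 250 = 218.75
(1/8) * 150 = 18.75
New EstRTT = 218.75 + 18.75 = 237.5 ms -> 237.50 ms (2 dp)

237.50


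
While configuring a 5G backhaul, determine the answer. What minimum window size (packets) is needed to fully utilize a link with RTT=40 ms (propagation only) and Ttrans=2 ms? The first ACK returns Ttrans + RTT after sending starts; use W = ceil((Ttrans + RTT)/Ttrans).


Given: Ttrans = 2 ms, RTT = 40 ms (= 2 * Tprop, Tprop = 20 ms)
Time until first ACK returns = Ttrans + RTT = 2 + 40 = 42 ms
Need W * Ttrans >= Ttrans + RTT  ->  W >= (Ttrans + RTT) / Ttrans
(Ttrans + RTT) / Ttrans = 42 / 2 = 21
W_min = ceil(21) = 21

21


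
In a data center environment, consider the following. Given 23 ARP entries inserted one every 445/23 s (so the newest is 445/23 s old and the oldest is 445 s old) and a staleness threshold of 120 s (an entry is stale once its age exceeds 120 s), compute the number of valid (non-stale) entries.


Ages are k * 445/23 s for k = 1..23 (spacing = 19.3478 s).
Entry k is valid iff k * 445/23 <= 120 iff k <= 23 * 120 / 445 = 6.2022
n_valid = floor(6.2022) = 6
(n_stale = 23 - 6 = 17)

6


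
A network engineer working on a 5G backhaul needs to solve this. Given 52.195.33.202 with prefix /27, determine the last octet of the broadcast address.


Given: IP = 52.195.33.202, prefix = /27
Host bits = 32 - 27 = 5
Network last octet = 202 AND mask = 192
Host part size = 2^5 - 1 = 31
Broadcast last octet = 192 OR 31 = 223

223


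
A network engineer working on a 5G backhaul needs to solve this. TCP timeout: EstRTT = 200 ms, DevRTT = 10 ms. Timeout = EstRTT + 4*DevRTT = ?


Given: EstRTT = 200 ms, DevRTT = 10 ms
Timeout = EstRTT + 4 * DevRTT
4 * DevRTT = 4 * 10 = 40
Timeout = 200 + 40 = 240 ms

240


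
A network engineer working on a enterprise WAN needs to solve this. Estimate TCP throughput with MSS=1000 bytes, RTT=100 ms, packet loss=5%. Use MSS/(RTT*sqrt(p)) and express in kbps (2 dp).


Given: MSS = 1000 bytes, RTT = 100 ms, loss = 5%
RTT in seconds = 100 / 1000 = 0.1
Loss rate = 5% = 0.05
sqrt(loss) = sqrt(0.05) = 0.223606797750
Throughput (bytes/s) = 1000 / (0.1 * 0.223606797750) = 44721.3595
Throughput (kbps) = 44721.3595 * 8 / 1000 = 357.770876 -> 357.77 kbps (2 dp)

357.77


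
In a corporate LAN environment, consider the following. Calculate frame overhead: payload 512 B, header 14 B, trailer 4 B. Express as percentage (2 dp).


Given: payload = 512 B, header = 14 B, trailer = 4 B
Overhead bytes = header + trailer = 14 + 4 = 18
Total frame = payload + overhead = 512 + 18 = 530
Overhead % = 18 / 530 * 100 = 3.3962% -> 3.40% (2 dp)

3.40


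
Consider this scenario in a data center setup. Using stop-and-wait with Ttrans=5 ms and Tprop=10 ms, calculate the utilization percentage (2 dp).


Given: Ttrans = 5 ms, Tprop = 10 ms
RTT = 2 * Tprop = 2 * 10 = 20 ms
U = Ttrans / (Ttrans + RTT)
U = 5 / (5 + 20)
U = 5 / 25 = 0.2
U% = 20.00%

20.00


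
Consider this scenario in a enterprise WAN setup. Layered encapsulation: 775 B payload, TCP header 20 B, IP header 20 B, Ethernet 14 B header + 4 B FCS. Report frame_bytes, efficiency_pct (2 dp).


TCP segment = 775 + 20 = 795 B
IP packet = 795 + 20 = 815 B
Ethernet frame = 815 + 14 + 4 = 833 B
Efficiency = app / frame = 775 / 833 = 0.930372 = 93.0372% -> 93.04% (2 dp)

833, 93.04


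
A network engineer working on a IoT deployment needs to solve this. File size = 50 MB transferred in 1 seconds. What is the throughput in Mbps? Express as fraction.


Given: file = 50 MB, time = 1 s
File in Mb = 50 * 8 = 400 Mb
Throughput = 400 / 1 Mbps
Throughput = 400 Mbps

400


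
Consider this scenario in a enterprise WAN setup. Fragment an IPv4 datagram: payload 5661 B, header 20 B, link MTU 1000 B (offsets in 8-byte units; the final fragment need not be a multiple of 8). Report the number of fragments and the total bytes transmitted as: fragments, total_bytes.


Max data per non-final fragment = floor((MTU - header)/8)*8 = floor((1000 - 20)/8)*8 = floor(980/8)*8 = 976 B
Final fragment needs no 8-byte alignment: it can carry up to MTU - header = 980 B
Non-final fragments needed = ceil((payload - 980) / 976) = ceil(4681/976) = ceil(4.7961) = 5
Number of fragments = 5 + 1 = 6
Fragment sizes (data): 5 * 976 B + 781 B (last, 781 <= 980 OK)
Total bytes sent = payload + n_frags * header = 5661 + 6*20 = 5661 + 120 = 5781 B

6, 5781


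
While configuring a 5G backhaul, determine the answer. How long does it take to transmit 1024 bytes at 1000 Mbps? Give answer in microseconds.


Given: packet = 1024 bytes, bandwidth = 1000 Mbps
Packet in bits = 1024 * 8 = 8192 bits
Bandwidth = 1000 * 10^6 = 1000000000 bps
Time = 8192 / 1000000000 seconds
Time in us = 8192 * 10^6 / 1000000000 = 8.192

8.192


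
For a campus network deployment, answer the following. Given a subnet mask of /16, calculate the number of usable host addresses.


Given: subnet mask /16
Host bits = 32 - 16 = 16
Total addresses = 2^16 = 65536
Usable hosts = 65536 - 2 (network + broadcast) = 65534

65534


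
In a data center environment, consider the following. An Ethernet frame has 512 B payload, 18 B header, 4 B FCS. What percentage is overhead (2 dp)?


Given: payload = 512 B, header = 18 B, trailer = 4 B
Overhead bytes = header + trailer = 18 + 4 = 22
Total frame = payload + overhead = 512 + 22 = 534
Overhead % = 22 / 534 * 100 = 4.1199% -> 4.12% (2 dp)

4.12


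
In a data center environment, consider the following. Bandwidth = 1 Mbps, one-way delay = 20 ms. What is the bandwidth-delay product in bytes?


Given: bandwidth = 1 Mbps, delay = 20 ms
BDP in bits = 1 * 10^6 * 20 / 1000
BDP in bits = 20000
BDP in bytes = 20000 / 8 = 2500

2500


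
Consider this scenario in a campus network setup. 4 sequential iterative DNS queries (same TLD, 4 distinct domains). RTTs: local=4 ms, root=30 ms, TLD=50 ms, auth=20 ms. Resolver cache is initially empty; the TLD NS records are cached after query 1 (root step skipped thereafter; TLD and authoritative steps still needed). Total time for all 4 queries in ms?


Lookup 1 (cold cache): local + root + TLD + auth = 4 + 30 + 50 + 20 = 104 ms
Lookups 2..4 (TLD NS cached -> skip root; new domain -> still ask TLD and auth): local + TLD + auth = 4 + 50 + 20 = 74 ms each
Remaining 3 lookups: 3 * 74 = 222 ms
Total = 104 + 222 = 326 ms

326


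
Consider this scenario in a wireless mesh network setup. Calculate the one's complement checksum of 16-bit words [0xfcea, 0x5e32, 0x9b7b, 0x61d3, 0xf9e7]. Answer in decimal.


Given words: [0xfcea, 0x5e32, 0x9b7b, 0x61d3, 0xf9e7]
Step 1: Sum all words
Raw sum = 64746 + 24114 + 39803 + 25043 + 63975 = 217681
Step 2: Fold carry: (21073 + 3) = 21076
One's complement = ~21076 & 0xFFFF = 44459

44459


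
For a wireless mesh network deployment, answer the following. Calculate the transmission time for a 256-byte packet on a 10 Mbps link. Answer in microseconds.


Given: packet = 256 bytes, bandwidth = 10 Mbps
Packet in bits = 256 * 8 = 2048 bits
Bandwidth = 10 * 10^6 = 10000000 bps
Time = 2048 / 10000000 seconds
Time in us = 2048 * 10^6 / 10000000 = 204.8

204.8


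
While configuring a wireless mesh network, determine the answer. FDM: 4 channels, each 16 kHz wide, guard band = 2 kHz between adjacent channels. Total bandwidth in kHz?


Given: 4 channels, 16 kHz each, guard = 2 kHz
Channel bandwidth = 4 * 16 = 64 kHz
Guard bands = 3 gaps * 2 kHz = 6 kHz
Total = 64 + 6 = 70 kHz

70


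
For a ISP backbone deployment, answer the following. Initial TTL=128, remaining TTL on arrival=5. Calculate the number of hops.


Given: initial TTL = 128, received TTL = 5
Hops = initial TTL - received TTL
Hops = 128 - 5 = 123

123


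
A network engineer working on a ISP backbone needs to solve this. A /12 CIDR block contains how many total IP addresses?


Given: CIDR prefix /12
Host bits = 32 - 12 = 20
Total addresses = 2^20 = 1048576

1048576


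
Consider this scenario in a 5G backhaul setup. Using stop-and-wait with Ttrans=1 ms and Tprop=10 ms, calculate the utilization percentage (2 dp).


Given: Ttrans = 1 ms, Tprop = 10 ms
RTT = 2 * Tprop = 2 * 10 = 20 ms
U = Ttrans / (Ttrans + RTT)
U = 1 / (1 + 20)
U = 1 / 21 = 0.047619
U% = 4.76%

4.76


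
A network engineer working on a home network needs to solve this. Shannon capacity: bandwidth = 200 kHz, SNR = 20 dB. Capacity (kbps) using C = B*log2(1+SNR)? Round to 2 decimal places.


Given: B = 200 kHz, SNR = 20 dB
SNR linear = 10^(20/10) = 100
1 + SNR = 101
log2(101) = 6.6582114828
C = 200 * 1000 * 6.6582114828 = 1331642.2966 bps
C = 1331.642297 kbps -> 1331.64 kbps (2 dp)

1331.64


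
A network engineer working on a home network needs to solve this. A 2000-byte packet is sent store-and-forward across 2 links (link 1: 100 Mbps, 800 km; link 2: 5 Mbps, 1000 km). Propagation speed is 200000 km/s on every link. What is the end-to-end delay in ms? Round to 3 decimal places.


Packet = 2000 bytes = 16000 bits. Store-and-forward: sum (t_trans + t_prop) per link.
Link 1: t_trans = 16000/(100*10^6) s = 0.1600 ms; t_prop = 800/200000 s = 4.0000 ms; subtotal = 4.1600 ms
Link 2: t_trans = 16000/(5*10^6) s = 3.2000 ms; t_prop = 1000/200000 s = 5.0000 ms; subtotal = 8.2000 ms
End-to-end = 4.1600 + 8.2000 = 12.3600 ms -> 12.360 ms (3 dp)

12.360


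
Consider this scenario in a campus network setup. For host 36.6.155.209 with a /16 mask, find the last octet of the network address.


Given: IP = 36.6.155.209, prefix = /16
Subnet mask = 255.255.0.0
Last octet of IP: 209
Last octet of mask: 0
Network last octet = 209 AND 0 = 0

0


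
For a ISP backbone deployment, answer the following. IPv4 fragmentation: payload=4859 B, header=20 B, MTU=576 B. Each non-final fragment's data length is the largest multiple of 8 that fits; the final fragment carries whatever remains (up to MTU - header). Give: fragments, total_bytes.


Max data per non-final fragment = floor((MTU - header)/8)*8 = floor((576 - 20)/8)*8 = floor(556/8)*8 = 552 B
Final fragment needs no 8-byte alignment: it can carry up to MTU - header = 556 B
Non-final fragments needed = ceil((payload - 556) / 552) = ceil(4303/552) = ceil(7.7953) = 8
Number of fragments = 8 + 1 = 9
Fragment sizes (data): 8 * 552 B + 443 B (last, 443 <= 556 OK)
Total bytes sent = payload + n_frags * header = 4859 + 9*20 = 4859 + 180 = 5039 B

9, 5039


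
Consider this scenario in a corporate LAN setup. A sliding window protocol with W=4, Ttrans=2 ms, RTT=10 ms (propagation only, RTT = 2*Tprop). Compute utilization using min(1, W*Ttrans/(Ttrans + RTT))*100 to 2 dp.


Given: W = 4, Ttrans = 2 ms, RTT = 10 ms (= 2 * Tprop, Tprop = 5 ms)
Cycle time = Ttrans + RTT = 2 + 10 = 12 ms (first packet sent until its ACK returns)
W * Ttrans = 4 * 2 = 8 ms of sending per cycle
W * Ttrans / (Ttrans + RTT) = 8 / 12 = 0.666667
U = min(1, 0.666667) = 0.666667
U% = 66.67%

66.67


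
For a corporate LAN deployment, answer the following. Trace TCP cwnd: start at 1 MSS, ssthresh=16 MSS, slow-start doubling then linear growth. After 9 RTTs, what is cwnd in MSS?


RTT 0: cwnd = 1 MSS (initial)
RTT 1: cwnd = 2 MSS (slow start, doubled)
RTT 2: cwnd = 4 MSS (slow start, doubled)
RTT 3: cwnd = 8 MSS (slow start, doubled)
RTT 4: cwnd = 16 MSS (slow start, doubled)
RTT 5: cwnd = 17 MSS (congestion avoidance, +1)
RTT 6: cwnd = 18 MSS (congestion avoidance, +1)
RTT 7: cwnd = 19 MSS (congestion avoidance, +1)
RTT 8: cwnd = 20 MSS (congestion avoidance, +1)
RTT 9: cwnd = 21 MSS (congestion avoidance, +1)

21


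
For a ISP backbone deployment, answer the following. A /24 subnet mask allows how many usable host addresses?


Given: subnet mask /24
Host bits = 32 - 24 = 8
Total addresses = 2^8 = 256
Usable hosts = 256 - 2 (network + broadcast) = 254

254


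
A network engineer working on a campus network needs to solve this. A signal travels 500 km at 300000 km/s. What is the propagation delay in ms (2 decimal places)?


Given: distance = 500 km, speed = 300000 km/s
Delay = distance / speed = 500 / 300000 seconds
Delay in ms = 500 * 1000 / 300000
Delay = 1.6667 ms
Rounded to 2 dp = 1.67 ms

1.67


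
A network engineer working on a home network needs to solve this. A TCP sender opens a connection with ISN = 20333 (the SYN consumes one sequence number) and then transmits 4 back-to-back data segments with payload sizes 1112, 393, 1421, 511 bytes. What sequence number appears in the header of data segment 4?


The SYN occupies sequence number ISN = 20333, so the first data byte is ISN + 1 = 20334.
SEQ of data segment i = (ISN + 1) + sum of payload sizes of segments 1..i-1.
Segment 1: SEQ = 20334, payload = 1112 bytes
Segment 2: SEQ = 21446, payload = 393 bytes
Segment 3: SEQ = 21839, payload = 1421 bytes
Segment 4: SEQ = 23260, payload = 511 bytes
SEQ of segment 4 = 20334 + 1112 + 393 + 1421 = 23260

23260


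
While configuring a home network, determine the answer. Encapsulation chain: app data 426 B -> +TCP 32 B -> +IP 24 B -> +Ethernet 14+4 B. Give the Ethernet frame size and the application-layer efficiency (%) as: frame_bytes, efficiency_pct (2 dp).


TCP segment = 426 + 32 = 458 B
IP packet = 458 + 24 = 482 B
Ethernet frame = 482 + 14 + 4 = 500 B
Efficiency = app / frame = 426 / 500 = 0.852000 = 85.2000% -> 85.20% (2 dp)

500, 85.20


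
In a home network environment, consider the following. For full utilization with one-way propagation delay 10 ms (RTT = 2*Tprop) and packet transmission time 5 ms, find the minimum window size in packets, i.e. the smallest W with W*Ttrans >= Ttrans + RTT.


Given: Ttrans = 5 ms, RTT = 20 ms (= 2 * Tprop, Tprop = 10 ms)
Time until first ACK returns = Ttrans + RTT = 5 + 20 = 25 ms
Need W * Ttrans >= Ttrans + RTT  ->  W >= (Ttrans + RTT) / Ttrans
(Ttrans + RTT) / Ttrans = 25 / 5 = 5
W_min = ceil(5) = 5

5


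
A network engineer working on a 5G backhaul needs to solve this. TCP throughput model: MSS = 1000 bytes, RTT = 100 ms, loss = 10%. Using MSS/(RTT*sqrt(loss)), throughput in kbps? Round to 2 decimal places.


Given: MSS = 1000 bytes, RTT = 100 ms, loss = 10%
RTT in seconds = 100 / 1000 = 0.1
Loss rate = 10% = 0.1
sqrt(loss) = sqrt(0.1) = 0.316227766017
Throughput (bytes/s) = 1000 / (0.1 * 0.316227766017) = 31622.7766
Throughput (kbps) = 31622.7766 * 8 / 1000 = 252.982213 -> 252.98 kbps (2 dp)

252.98


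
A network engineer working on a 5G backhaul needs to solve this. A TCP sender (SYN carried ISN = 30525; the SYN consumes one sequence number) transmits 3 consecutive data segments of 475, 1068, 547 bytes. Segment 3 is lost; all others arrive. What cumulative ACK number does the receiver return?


SYN uses sequence number 30525; first data byte = ISN + 1 = 30526.
Segment 1: SEQ = 30526, len = 475 B, covers [30526, 31000]
Segment 2: SEQ = 31001, len = 1068 B, covers [31001, 32068]
Segment 3: SEQ = 32069, len = 547 B, covers [32069, 32615] [LOST]
In-order data received: bytes [30526, 32068] (segments 1..2).
Segment 3 missing -> gap begins at byte 32069.
Cumulative ACK = next expected in-order byte = 30526 + 475 + 1068 = 32069

32069


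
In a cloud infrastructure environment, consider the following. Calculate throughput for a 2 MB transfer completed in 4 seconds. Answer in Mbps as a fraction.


Given: file = 2 MB, time = 4 s
File in Mb = 2 * 8 = 16 Mb
Throughput = 16 / 4 Mbps
Throughput = 4 Mbps

4


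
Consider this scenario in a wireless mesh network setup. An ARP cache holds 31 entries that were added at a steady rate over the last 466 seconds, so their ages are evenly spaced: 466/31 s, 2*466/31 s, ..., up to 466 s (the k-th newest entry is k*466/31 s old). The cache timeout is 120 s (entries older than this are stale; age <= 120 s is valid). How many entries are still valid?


Ages are k * 466/31 s for k = 1..31 (spacing = 15.0323 s).
Entry k is valid iff k * 466/31 <= 120 iff k <= 31 * 120 / 466 = 7.9828
n_valid = floor(7.9828) = 7
(n_stale = 31 - 7 = 24)

7


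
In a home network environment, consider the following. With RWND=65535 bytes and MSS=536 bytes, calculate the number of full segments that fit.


Given: RWND = 65535 bytes, MSS = 536 bytes
Full segments = floor(RWND / MSS)
Full segments = floor(65535 / 536)
Full segments = floor(122.2668) = 122

122


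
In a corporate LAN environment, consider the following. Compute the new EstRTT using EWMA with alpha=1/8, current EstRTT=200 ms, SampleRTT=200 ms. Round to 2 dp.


Given: EstRTT = 200 ms, SampleRTT = 200 ms, alpha = 1/8
New EstRTT = (1 - alpha) * EstRTT + alpha * SampleRTT
(7/8) * 200 = 175
(1/8) * 200 = 25
New EstRTT = 175 + 25 = 200 ms -> 200.00 ms (2 dp)

200.00


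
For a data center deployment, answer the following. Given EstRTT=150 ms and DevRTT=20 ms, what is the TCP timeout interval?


Given: EstRTT = 150 ms, DevRTT = 20 ms
Timeout = EstRTT + 4 * DevRTT
4 * DevRTT = 4 * 20 = 80
Timeout = 150 + 80 = 230 ms

230


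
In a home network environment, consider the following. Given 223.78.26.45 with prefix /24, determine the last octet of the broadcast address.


Given: IP = 223.78.26.45, prefix = /24
Host bits = 32 - 24 = 8
Network last octet = 45 AND mask = 0
Host part size = 2^8 - 1 = 255
Broadcast last octet = 0 OR 255 = 255

255


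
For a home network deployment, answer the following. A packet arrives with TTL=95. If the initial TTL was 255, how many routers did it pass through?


Given: initial TTL = 255, received TTL = 95
Hops = initial TTL - received TTL
Hops = 255 - 95 = 160

160


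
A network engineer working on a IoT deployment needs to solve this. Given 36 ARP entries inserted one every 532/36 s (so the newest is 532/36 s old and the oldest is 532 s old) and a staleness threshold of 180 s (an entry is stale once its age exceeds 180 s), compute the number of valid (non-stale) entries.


Ages are k * 532/36 s for k = 1..36 (spacing = 14.7778 s).
Entry k is valid iff k * 532/36 <= 180 iff k <= 36 * 180 / 532 = 12.1805
n_valid = floor(12.1805) = 12
(n_stale = 36 - 12 = 24)

12


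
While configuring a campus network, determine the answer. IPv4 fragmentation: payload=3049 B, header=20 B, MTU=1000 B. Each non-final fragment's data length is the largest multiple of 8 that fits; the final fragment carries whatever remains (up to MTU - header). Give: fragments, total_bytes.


Max data per non-final fragment = floor((MTU - header)/8)*8 = floor((1000 - 20)/8)*8 = floor(980/8)*8 = 976 B
Final fragment needs no 8-byte alignment: it can carry up to MTU - header = 980 B
Non-final fragments needed = ceil((payload - 980) / 976) = ceil(2069/976) = ceil(2.1199) = 3
Number of fragments = 3 + 1 = 4
Fragment sizes (data): 3 * 976 B + 121 B (last, 121 <= 980 OK)
Total bytes sent = payload + n_frags * header = 3049 + 4*20 = 3049 + 80 = 3129 B

4, 3129


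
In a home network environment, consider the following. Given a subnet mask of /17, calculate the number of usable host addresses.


Given: subnet mask /17
Host bits = 32 - 17 = 15
Total addresses = 2^15 = 32768
Usable hosts = 32768 - 2 (network + broadcast) = 32766

32766


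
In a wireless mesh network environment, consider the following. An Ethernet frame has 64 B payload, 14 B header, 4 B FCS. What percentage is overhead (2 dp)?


Given: payload = 64 B, header = 14 B, trailer = 4 B
Overhead bytes = header + trailer = 14 + 4 = 18
Total frame = payload + overhead = 64 + 18 = 82
Overhead % = 18 / 82 * 100 = 21.9512% -> 21.95% (2 dp)

21.95


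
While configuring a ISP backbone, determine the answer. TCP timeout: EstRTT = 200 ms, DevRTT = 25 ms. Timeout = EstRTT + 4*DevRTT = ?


Given: EstRTT = 200 ms, DevRTT = 25 ms
Timeout = EstRTT + 4 * DevRTT
4 * DevRTT = 4 * 25 = 100
Timeout = 200 + 100 = 300 ms

300


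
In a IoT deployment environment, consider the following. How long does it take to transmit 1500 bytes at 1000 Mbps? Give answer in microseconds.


Given: packet = 1500 bytes, bandwidth = 1000 Mbps
Packet in bits = 1500 * 8 = 12000 bits
Bandwidth = 1000 * 10^6 = 1000000000 bps
Time = 12000 / 1000000000 seconds
Time in us = 12000 * 10^6 / 1000000000 = 12

12


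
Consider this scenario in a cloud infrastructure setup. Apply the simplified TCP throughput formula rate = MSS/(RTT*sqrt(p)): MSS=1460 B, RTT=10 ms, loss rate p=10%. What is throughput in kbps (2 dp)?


Given: MSS = 1460 bytes, RTT = 10 ms, loss = 10%
RTT in seconds = 10 / 1000 = 0.01
Loss rate = 10% = 0.1
sqrt(loss) = sqrt(0.1) = 0.316227766017
Throughput (bytes/s) = 1460 / (0.01 * 0.316227766017) = 461692.5384
Throughput (kbps) = 461692.5384 * 8 / 1000 = 3693.540307 -> 3693.54 kbps (2 dp)

3693.54


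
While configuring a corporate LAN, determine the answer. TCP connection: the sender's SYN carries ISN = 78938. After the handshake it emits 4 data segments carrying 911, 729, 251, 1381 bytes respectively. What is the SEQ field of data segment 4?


The SYN occupies sequence number ISN = 78938, so the first data byte is ISN + 1 = 78939.
SEQ of data segment i = (ISN + 1) + sum of payload sizes of segments 1..i-1.
Segment 1: SEQ = 78939, payload = 911 bytes
Segment 2: SEQ = 79850, payload = 729 bytes
Segment 3: SEQ = 80579, payload = 251 bytes
Segment 4: SEQ = 80830, payload = 1381 bytes
SEQ of segment 4 = 78939 + 911 + 729 + 251 = 80830

80830


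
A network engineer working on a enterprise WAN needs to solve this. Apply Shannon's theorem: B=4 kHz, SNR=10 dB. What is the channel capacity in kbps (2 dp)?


Given: B = 4 kHz, SNR = 10 dB
SNR linear = 10^(10/10) = 10
1 + SNR = 11
log2(11) = 3.4594316186
C = 4 * 1000 * 3.4594316186 = 13837.7265 bps
C = 13.837726 kbps -> 13.84 kbps (2 dp)

13.84


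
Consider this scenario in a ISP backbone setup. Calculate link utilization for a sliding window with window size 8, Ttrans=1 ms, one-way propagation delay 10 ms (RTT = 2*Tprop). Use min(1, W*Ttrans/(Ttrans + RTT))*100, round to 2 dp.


Given: W = 8, Ttrans = 1 ms, RTT = 20 ms (= 2 * Tprop, Tprop = 10 ms)
Cycle time = Ttrans + RTT = 1 + 20 = 21 ms (first packet sent until its ACK returns)
W * Ttrans = 8 * 1 = 8 ms of sending per cycle
W * Ttrans / (Ttrans + RTT) = 8 / 21 = 0.380952
U = min(1, 0.380952) = 0.380952
U% = 38.10%

38.10


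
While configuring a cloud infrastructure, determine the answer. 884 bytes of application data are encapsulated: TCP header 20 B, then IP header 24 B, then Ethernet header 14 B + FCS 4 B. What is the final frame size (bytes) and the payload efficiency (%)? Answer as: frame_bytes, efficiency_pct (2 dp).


TCP segment = 884 + 20 = 904 B
IP packet = 904 + 24 = 928 B
Ethernet frame = 928 + 14 + 4 = 946 B
Efficiency = app / frame = 884 / 946 = 0.934461 = 93.4461% -> 93.45% (2 dp)

946, 93.45


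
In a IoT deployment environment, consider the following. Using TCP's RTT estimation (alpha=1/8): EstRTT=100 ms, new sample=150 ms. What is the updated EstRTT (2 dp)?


Given: EstRTT = 100 ms, SampleRTT = 150 ms, alpha = 1/8
New EstRTT = (1 - alpha) * EstRTT + alpha * SampleRTT
(7/8) * 100 = 87.5
(1/8) * 150 = 18.75
New EstRTT = 87.5 + 18.75 = 106.25 ms -> 106.25 ms (2 dp)

106.25


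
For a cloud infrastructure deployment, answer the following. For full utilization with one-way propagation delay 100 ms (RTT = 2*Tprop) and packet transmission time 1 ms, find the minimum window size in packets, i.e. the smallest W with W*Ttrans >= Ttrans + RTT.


Given: Ttrans = 1 ms, RTT = 200 ms (= 2 * Tprop, Tprop = 100 ms)
Time until first ACK returns = Ttrans + RTT = 1 + 200 = 201 ms
Need W * Ttrans >= Ttrans + RTT  ->  W >= (Ttrans + RTT) / Ttrans
(Ttrans + RTT) / Ttrans = 201 / 1 = 201
W_min = ceil(201) = 201

201


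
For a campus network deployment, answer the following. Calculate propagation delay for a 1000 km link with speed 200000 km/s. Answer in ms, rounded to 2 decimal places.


Given: distance = 1000 km, speed = 200000 km/s
Delay = distance / speed = 1000 / 200000 seconds
Delay in ms = 1000 * 1000 / 200000
Delay = 5.0000 ms
Rounded to 2 dp = 5.00 ms

5.00


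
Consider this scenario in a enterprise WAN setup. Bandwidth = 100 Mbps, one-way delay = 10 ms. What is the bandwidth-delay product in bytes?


Given: bandwidth = 100 Mbps, delay = 10 ms
BDP in bits = 100 * 10^6 * 10 / 1000
BDP in bits = 1000000
BDP in bytes = 1000000 / 8 = 125000

125000


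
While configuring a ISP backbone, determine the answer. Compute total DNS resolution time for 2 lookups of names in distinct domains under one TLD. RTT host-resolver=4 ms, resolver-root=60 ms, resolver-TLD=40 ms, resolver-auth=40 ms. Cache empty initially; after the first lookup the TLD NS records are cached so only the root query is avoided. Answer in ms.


Lookup 1 (cold cache): local + root + TLD + auth = 4 + 60 + 40 + 40 = 144 ms
Lookups 2..2 (TLD NS cached -> skip root; new domain -> still ask TLD and auth): local + TLD + auth = 4 + 40 + 40 = 84 ms each
Remaining 1 lookups: 1 * 84 = 84 ms
Total = 144 + 84 = 228 ms

228


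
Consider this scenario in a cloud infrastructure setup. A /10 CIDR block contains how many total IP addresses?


Given: CIDR prefix /10
Host bits = 32 - 10 = 22
Total addresses = 2^22 = 4194304

4194304


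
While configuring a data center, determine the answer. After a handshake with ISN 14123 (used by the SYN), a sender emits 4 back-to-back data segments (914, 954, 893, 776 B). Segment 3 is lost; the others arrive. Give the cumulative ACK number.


SYN uses sequence number 14123; first data byte = ISN + 1 = 14124.
Segment 1: SEQ = 14124, len = 914 B, covers [14124, 15037]
Segment 2: SEQ = 15038, len = 954 B, covers [15038, 15991]
Segment 3: SEQ = 15992, len = 893 B, covers [15992, 16884] [LOST]
Segment 4: SEQ = 16885, len = 776 B, covers [16885, 17660]
In-order data received: bytes [14124, 15991] (segments 1..2).
Segment 3 missing -> gap begins at byte 15992; later segments buffered out of order.
Cumulative ACK = next expected in-order byte = 14124 + 914 + 954 = 15992

15992


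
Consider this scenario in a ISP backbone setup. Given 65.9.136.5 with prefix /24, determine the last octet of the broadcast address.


Given: IP = 65.9.136.5, prefix = /24
Host bits = 32 - 24 = 8
Network last octet = 5 AND mask = 0
Host part size = 2^8 - 1 = 255
Broadcast last octet = 0 OR 255 = 255

255


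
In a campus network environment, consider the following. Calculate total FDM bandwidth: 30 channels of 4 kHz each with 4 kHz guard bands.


Given: 30 channels, 4 kHz each, guard = 4 kHz
Channel bandwidth = 30 * 4 = 120 kHz
Guard bands = 29 gaps * 4 kHz = 116 kHz
Total = 120 + 116 = 236 kHz

236


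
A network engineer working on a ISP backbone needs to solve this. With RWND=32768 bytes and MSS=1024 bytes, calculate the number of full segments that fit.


Given: RWND = 32768 bytes, MSS = 1024 bytes
Full segments = floor(RWND / MSS)
Full segments = floor(32768 / 1024)
Full segments = floor(32.0) = 32

32
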